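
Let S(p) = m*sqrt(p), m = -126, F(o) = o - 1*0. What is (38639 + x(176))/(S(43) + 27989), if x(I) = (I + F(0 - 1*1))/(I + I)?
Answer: 380681271867/275510911456 + 856869489*sqrt(43)/137755455728 ≈ 1.4225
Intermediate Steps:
F(o) = o (F(o) = o + 0 = o)
x(I) = (-1 + I)/(2*I) (x(I) = (I + (0 - 1*1))/(I + I) = (I + (0 - 1))/((2*I)) = (I - 1)*(1/(2*I)) = (-1 + I)*(1/(2*I)) = (-1 + I)/(2*I))
S(p) = -126*sqrt(p)
(38639 + x(176))/(S(43) + 27989) = (38639 + (1/2)*(-1 + 176)/176)/(-126*sqrt(43) + 27989) = (38639 + (1/2)*(1/176)*175)/(27989 - 126*sqrt(43)) = (38639 + 175/352)/(27989 - 126*sqrt(43)) = 13601103/(352*(27989 - 126*sqrt(43)))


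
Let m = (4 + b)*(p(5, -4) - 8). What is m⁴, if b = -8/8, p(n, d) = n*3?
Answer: 194481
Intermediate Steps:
p(n, d) = 3*n
b = -1 (b = -8*⅛ = -1)
m = 21 (m = (4 - 1)*(3*5 - 8) = 3*(15 - 8) = 3*7 = 21)
m⁴ = 21⁴ = 194481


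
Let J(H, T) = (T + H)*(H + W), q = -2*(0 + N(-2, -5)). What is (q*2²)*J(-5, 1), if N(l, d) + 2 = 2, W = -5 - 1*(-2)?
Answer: 0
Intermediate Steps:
W = -3 (W = -5 + 2 = -3)
N(l, d) = 0 (N(l, d) = -2 + 2 = 0)
q = 0 (q = -2*(0 + 0) = -2*0 = 0)
J(H, T) = (-3 + H)*(H + T) (J(H, T) = (T + H)*(H - 3) = (H + T)*(-3 + H) = (-3 + H)*(H + T))
(q*2²)*J(-5, 1) = (0*2²)*((-5)² - 3*(-5) - 3*1 - 5*1) = (0*4)*(25 + 15 - 3 - 5) = 0*32 = 0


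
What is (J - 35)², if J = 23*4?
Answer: 3249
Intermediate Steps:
J = 92
(J - 35)² = (92 - 35)² = 57² = 3249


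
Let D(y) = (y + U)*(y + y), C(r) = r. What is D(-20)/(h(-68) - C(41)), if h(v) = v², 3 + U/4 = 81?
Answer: -11680/4583 ≈ -2.5485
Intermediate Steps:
U = 312 (U = -12 + 4*81 = -12 + 324 = 312)
D(y) = 2*y*(312 + y) (D(y) = (y + 312)*(y + y) = (312 + y)*(2*y) = 2*y*(312 + y))
D(-20)/(h(-68) - C(41)) = (2*(-20)*(312 - 20))/((-68)² - 1*41) = (2*(-20)*292)/(4624 - 41) = -11680/4583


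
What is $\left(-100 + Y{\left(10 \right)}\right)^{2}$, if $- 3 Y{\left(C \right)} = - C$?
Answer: $\frac{84100}{9} \approx 9344.4$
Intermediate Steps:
$Y{\left(C \right)} = \frac{C}{3}$ ($Y{\left(C \right)} = - \frac{\left(-1\right) C}{3} = \frac{C}{3}$)
$\left(-100 + Y{\left(10 \right)}\right)^{2} = \left(-100 + \frac{1}{3} \cdot 10\right)^{2} = \left(-100 + \frac{10}{3}\right)^{2} = \left(- \frac{290}{3}\right)^{2} = \frac{84100}{9}$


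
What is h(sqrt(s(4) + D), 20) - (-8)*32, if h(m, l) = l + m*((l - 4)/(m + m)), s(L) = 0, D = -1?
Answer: 284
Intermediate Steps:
h(m, l) = -2 + 3*l/2 (h(m, l) = l + m*((-4 + l)/((2*m))) = l + m*((-4 + l)*(1/(2*m))) = l + m*((-4 + l)/(2*m)) = l + (-2 + l/2) = -2 + 3*l/2)
h(sqrt(s(4) + D), 20) - (-8)*32 = (-2 + (3/2)*20) - (-8)*32 = (-2 + 30) - 1*(-256) = 28 + 256 = 284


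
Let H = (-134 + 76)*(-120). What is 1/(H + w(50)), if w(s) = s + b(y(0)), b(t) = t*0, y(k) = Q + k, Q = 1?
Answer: 1/7010 ≈ 0.00014265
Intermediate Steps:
H = 6960 (H = -58*(-120) = 6960)
y(k) = 1 + k
b(t) = 0
w(s) = s (w(s) = s + 0 = s)
1/(H + w(50)) = 1/(6960 + 50) = 1/7010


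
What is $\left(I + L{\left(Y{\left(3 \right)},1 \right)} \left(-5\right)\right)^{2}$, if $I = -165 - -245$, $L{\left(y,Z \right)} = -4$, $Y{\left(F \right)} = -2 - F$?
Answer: $10000$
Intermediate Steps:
$I = 80$ ($I = -165 + 245 = 80$)
$\left(I + L{\left(Y{\left(3 \right)},1 \right)} \left(-5\right)\right)^{2} = \left(80 - -20\right)^{2} = \left(80 + 20\right)^{2} = 100^{2} = 10000$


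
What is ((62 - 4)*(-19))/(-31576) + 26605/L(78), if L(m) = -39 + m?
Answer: 420061229/615732 ≈ 682.21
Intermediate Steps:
((62 - 4)*(-19))/(-31576) + 26605/L(78) = ((62 - 4)*(-19))/(-31576) + 26605/(-39 + 78) = (58*(-19))*(-1/31576) + 26605/39 = -1102*(-1/31576) + 26605*(1/39) = 551/15788 + 26605/39 = 420061229/615732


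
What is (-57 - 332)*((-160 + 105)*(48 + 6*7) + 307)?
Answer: 1806127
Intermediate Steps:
(-57 - 332)*((-160 + 105)*(48 + 6*7) + 307) = -389*(-55*(48 + 42) + 307) = -389*(-55*90 + 307) = -389*(-4950 + 307) = -389*(-4643) = 1806127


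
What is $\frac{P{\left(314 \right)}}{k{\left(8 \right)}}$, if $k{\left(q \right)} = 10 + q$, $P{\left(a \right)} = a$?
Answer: $\frac{157}{9} \approx 17.444$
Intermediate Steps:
$\frac{P{\left(314 \right)}}{k{\left(8 \right)}} = \frac{314}{10 + 8} = \frac{314}{18} = 314 \cdot \frac{1}{18} = \frac{157}{9}$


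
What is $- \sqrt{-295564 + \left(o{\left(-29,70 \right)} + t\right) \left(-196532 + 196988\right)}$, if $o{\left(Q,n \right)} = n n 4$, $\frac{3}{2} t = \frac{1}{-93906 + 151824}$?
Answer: $- \frac{2 \sqrt{36976612479879}}{4137} \approx -2939.7$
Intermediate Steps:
$t = \frac{1}{86877}$ ($t = \frac{2}{3 \left(-93906 + 151824\right)} = \frac{2}{3 \cdot 57918} = \frac{2}{3} \cdot \frac{1}{57918} = \frac{1}{86877} \approx 1.1511 \cdot 10^{-5}$)
$o{\left(Q,n \right)} = 4 n^{2}$ ($o{\left(Q,n \right)} = n^{2} \cdot 4 = 4 n^{2}$)
$- \sqrt{-295564 + \left(o{\left(-29,70 \right)} + t\right) \left(-196532 + 196988\right)} = - \sqrt{-295564 + \left(4 \cdot 70^{2} + \frac{1}{86877}\right) \left(-196532 + 196988\right)} = - \sqrt{-295564 + \left(4 \cdot 4900 + \frac{1}{86877}\right) 456} = - \sqrt{-295564 + \left(19600 + \frac{1}{86877}\right) 456} = - \sqrt{-295564 + \frac{1702789201}{86877} \cdot 456} = - \sqrt{-295564 + \frac{258823958552}{28959}} = - \sqrt{\frac{250264720676}{28959}} = - \frac{2 \sqrt{36976612479879}}{4137}$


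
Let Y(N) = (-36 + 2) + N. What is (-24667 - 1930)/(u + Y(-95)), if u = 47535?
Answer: -26597/47406 ≈ -0.56105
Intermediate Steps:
Y(N) = -34 + N
(-24667 - 1930)/(u + Y(-95)) = (-24667 - 1930)/(47535 + (-34 - 95)) = -26597/(47535 - 129) = -26597/47406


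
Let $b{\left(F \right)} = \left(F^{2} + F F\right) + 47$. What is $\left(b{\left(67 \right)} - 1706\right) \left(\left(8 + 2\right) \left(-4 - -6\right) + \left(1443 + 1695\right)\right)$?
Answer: $23113402$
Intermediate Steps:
$b{\left(F \right)} = 47 + 2 F^{2}$ ($b{\left(F \right)} = \left(F^{2} + F^{2}\right) + 47 = 2 F^{2} + 47 = 47 + 2 F^{2}$)
$\left(b{\left(67 \right)} - 1706\right) \left(\left(8 + 2\right) \left(-4 - -6\right) + \left(1443 + 1695\right)\right) = \left(\left(47 + 2 \cdot 67^{2}\right) - 1706\right) \left(\left(8 + 2\right) \left(-4 - -6\right) + \left(1443 + 1695\right)\right) = \left(\left(47 + 2 \cdot 4489\right) - 1706\right) \left(10 \left(-4 + 6\right) + 3138\right) = \left(\left(47 + 8978\right) - 1706\right) \left(10 \cdot 2 + 3138\right) = \left(9025 - 1706\right) \left(20 + 3138\right) = 7319 \cdot 3158 = 23113402$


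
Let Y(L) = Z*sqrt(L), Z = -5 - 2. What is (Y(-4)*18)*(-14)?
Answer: 3528*I ≈ 3528.0*I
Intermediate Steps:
Z = -7
Y(L) = -7*sqrt(L)
(Y(-4)*18)*(-14) = (-14*I*18)*(-14) = -252*I*(-14) = 3528*I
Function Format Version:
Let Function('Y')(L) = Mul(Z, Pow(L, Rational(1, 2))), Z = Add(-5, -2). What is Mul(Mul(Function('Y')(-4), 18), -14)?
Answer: Mul(3528, I) ≈ Mul(3528.0, I)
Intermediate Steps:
Z = -7
Function('Y')(L) = Mul(-7, Pow(L, Rational(1, 2)))
Mul(Mul(Function('Y')(-4), 18), -14) = Mul(Mul(Mul(-7, Pow(-4, Rational(1, 2))), 18), -14) = Mul(Mul(Mul(-7, Mul(2, I)), 18), -14) = Mul(Mul(Mul(-14, I), 18), -14) = Mul(Mul(-252, I), -14) = Mul(3528, I)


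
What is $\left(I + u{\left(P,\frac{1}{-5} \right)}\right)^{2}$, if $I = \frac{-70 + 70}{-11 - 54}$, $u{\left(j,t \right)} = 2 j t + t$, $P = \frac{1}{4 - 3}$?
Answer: $\frac{9}{25} \approx 0.36$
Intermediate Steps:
$P = 1$ ($P = 1^{-1} = 1$)
$u{\left(j,t \right)} = t + 2 j t$ ($u{\left(j,t \right)} = 2 j t + t = t + 2 j t$)
$I = 0$ ($I = \frac{0}{-65} = 0 \left(- \frac{1}{65}\right) = 0$)
$\left(I + u{\left(P,\frac{1}{-5} \right)}\right)^{2} = \left(0 + \frac{1 + 2 \cdot 1}{-5}\right)^{2} = \left(0 - \frac{1 + 2}{5}\right)^{2} = \left(0 - \frac{3}{5}\right)^{2} = \left(- \frac{3}{5}\right)^{2} = \frac{9}{25}$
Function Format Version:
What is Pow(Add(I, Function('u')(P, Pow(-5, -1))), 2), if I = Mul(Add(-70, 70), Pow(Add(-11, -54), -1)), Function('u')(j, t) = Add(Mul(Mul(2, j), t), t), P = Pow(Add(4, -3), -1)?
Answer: Rational(9, 25) ≈ 0.36000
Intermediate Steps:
P = 1 (P = Pow(1, -1) = 1)
Function('u')(j, t) = Add(t, Mul(2, j, t)) (Function('u')(j, t) = Add(Mul(2, j, t), t) = Add(t, Mul(2, j, t)))
I = 0 (I = Mul(0, Pow(-65, -1)) = Mul(0, Rational(-1, 65)) = 0)
Pow(Add(I, Function('u')(P, Pow(-5, -1))), 2) = Pow(Add(0, Mul(Pow(-5, -1), Add(1, Mul(2, 1)))), 2) = Pow(Add(0, Mul(Rational(-1, 5), Add(1, 2))), 2) = Pow(Add(0, Mul(Rational(-1, 5), 3)), 2) = Pow(Add(0, Rational(-3, 5)), 2) = Pow(Rational(-3, 5), 2) = Rational(9, 25)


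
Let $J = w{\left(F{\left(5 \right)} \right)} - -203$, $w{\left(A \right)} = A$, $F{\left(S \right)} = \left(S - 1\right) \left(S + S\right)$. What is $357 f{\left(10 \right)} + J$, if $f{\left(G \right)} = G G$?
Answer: $35943$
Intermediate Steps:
$F{\left(S \right)} = 2 S \left(-1 + S\right)$ ($F{\left(S \right)} = \left(-1 + S\right) 2 S = 2 S \left(-1 + S\right)$)
$J = 243$ ($J = 2 \cdot 5 \left(-1 + 5\right) - -203 = 2 \cdot 5 \cdot 4 + 203 = 40 + 203 = 243$)
$f{\left(G \right)} = G^{2}$
$357 f{\left(10 \right)} + J = 357 \cdot 10^{2} + 243 = 357 \cdot 100 + 243 = 35700 + 243 = 35943$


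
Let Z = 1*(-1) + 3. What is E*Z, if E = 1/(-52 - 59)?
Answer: -2/111 ≈ -0.018018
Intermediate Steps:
E = -1/111 (E = 1/(-111) = -1/111 ≈ -0.0090090)
Z = 2 (Z = -1 + 3 = 2)
E*Z = -1/111*2 = -2/111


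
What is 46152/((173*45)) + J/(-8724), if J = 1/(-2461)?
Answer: 110096950657/18571345860 ≈ 5.9283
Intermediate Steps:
J = -1/2461 ≈ -0.00040634
46152/((173*45)) + J/(-8724) = 46152/((173*45)) - 1/2461/(-8724) = 46152/7785 - 1/2461*(-1/8724) = 46152*(1/7785) + 1/21469764 = 5128/865 + 1/21469764 = 110096950657/18571345860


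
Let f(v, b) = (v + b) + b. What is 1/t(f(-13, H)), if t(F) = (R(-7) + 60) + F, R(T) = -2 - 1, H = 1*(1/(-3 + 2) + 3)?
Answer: 1/48 ≈ 0.020833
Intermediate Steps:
H = 2 (H = 1*(1/(-1) + 3) = 1*(-1 + 3) = 1*2 = 2)
R(T) = -3
f(v, b) = v + 2*b (f(v, b) = (b + v) + b = v + 2*b)
t(F) = 57 + F (t(F) = (-3 + 60) + F = 57 + F)
1/t(f(-13, H)) = 1/(57 + (-13 + 2*2)) = 1/(57 + (-13 + 4)) = 1/(57 - 9) = 1/48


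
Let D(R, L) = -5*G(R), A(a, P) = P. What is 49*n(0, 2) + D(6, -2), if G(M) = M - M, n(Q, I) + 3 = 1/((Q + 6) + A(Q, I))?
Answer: -1127/8 ≈ -140.88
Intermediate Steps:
n(Q, I) = -3 + 1/(6 + I + Q) (n(Q, I) = -3 + 1/((Q + 6) + I) = -3 + 1/((6 + Q) + I) = -3 + 1/(6 + I + Q))
G(M) = 0
D(R, L) = 0 (D(R, L) = -5*0 = 0)
49*n(0, 2) + D(6, -2) = 49*((-17 - 3*2 - 3*0)/(6 + 2 + 0)) + 0 = 49*((-17 - 6 + 0)/8) + 0 = 49*((⅛)*(-23)) + 0 = 49*(-23/8) + 0 = -1127/8 + 0 = -1127/8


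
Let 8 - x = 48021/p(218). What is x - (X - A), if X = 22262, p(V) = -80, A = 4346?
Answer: -1384619/80 ≈ -17308.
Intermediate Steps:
x = 48661/80 (x = 8 - 48021/(-80) = 8 - 48021*(-1)/80 = 8 - 1*(-48021/80) = 8 + 48021/80 = 48661/80 ≈ 608.26)
x - (X - A) = 48661/80 - (22262 - 1*4346) = 48661/80 - (22262 - 4346) = 48661/80 - 1*17916 = 48661/80 - 17916 = -1384619/80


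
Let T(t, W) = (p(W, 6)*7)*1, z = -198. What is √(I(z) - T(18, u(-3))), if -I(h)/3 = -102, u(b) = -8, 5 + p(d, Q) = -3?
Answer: √362 ≈ 19.026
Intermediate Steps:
p(d, Q) = -8 (p(d, Q) = -5 - 3 = -8)
I(h) = 306 (I(h) = -3*(-102) = 306)
T(t, W) = -56 (T(t, W) = -8*7*1 = -56*1 = -56)
√(I(z) - T(18, u(-3))) = √(306 - 1*(-56)) = √(306 + 56) = √362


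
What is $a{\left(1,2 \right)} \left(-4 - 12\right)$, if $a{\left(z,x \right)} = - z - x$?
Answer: $48$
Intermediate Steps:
$a{\left(z,x \right)} = - x - z$
$a{\left(1,2 \right)} \left(-4 - 12\right) = \left(\left(-1\right) 2 - 1\right) \left(-4 - 12\right) = \left(-2 - 1\right) \left(-16\right) = \left(-3\right) \left(-16\right) = 48$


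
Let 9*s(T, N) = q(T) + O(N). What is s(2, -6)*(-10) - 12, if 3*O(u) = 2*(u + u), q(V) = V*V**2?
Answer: -12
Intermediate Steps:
q(V) = V**3
O(u) = 4*u/3 (O(u) = (2*(u + u))/3 = (2*(2*u))/3 = (4*u)/3 = 4*u/3)
s(T, N) = T**3/9 + 4*N/27 (s(T, N) = (T**3 + 4*N/3)/9 = T**3/9 + 4*N/27)
s(2, -6)*(-10) - 12 = ((1/9)*2**3 + (4/27)*(-6))*(-10) - 12 = ((1/9)*8 - 8/9)*(-10) - 12 = (8/9 - 8/9)*(-10) - 12 = 0*(-10) - 12 = 0 - 12 = -12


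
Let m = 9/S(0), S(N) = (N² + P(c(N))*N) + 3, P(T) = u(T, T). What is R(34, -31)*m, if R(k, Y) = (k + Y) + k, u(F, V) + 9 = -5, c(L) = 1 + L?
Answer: 111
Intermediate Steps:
u(F, V) = -14 (u(F, V) = -9 - 5 = -14)
P(T) = -14
R(k, Y) = Y + 2*k (R(k, Y) = (Y + k) + k = Y + 2*k)
S(N) = 3 + N² - 14*N (S(N) = (N² - 14*N) + 3 = 3 + N² - 14*N)
m = 3 (m = 9/(3 + 0² - 14*0) = 9/(3 + 0 + 0) = 9/3 = 9*(⅓) = 3)
R(34, -31)*m = (-31 + 2*34)*3 = (-31 + 68)*3 = 37*3 = 111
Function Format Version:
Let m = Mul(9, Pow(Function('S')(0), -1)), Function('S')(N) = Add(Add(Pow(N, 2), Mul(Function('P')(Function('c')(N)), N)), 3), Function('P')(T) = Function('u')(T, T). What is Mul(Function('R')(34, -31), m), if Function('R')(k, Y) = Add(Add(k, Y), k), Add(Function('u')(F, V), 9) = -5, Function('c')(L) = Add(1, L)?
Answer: 111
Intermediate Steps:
Function('u')(F, V) = -14 (Function('u')(F, V) = Add(-9, -5) = -14)
Function('P')(T) = -14
Function('R')(k, Y) = Add(Y, Mul(2, k)) (Function('R')(k, Y) = Add(Add(Y, k), k) = Add(Y, Mul(2, k)))
Function('S')(N) = Add(3, Pow(N, 2), Mul(-14, N)) (Function('S')(N) = Add(Add(Pow(N, 2), Mul(-14, N)), 3) = Add(3, Pow(N, 2), Mul(-14, N)))
m = 3 (m = Mul(9, Pow(Add(3, Pow(0, 2), Mul(-14, 0)), -1)) = Mul(9, Pow(Add(3, 0, 0), -1)) = Mul(9, Pow(3, -1)) = Mul(9, Rational(1, 3)) = 3)
Mul(Function('R')(34, -31), m) = Mul(Add(-31, Mul(2, 34)), 3) = Mul(Add(-31, 68), 3) = Mul(37, 3) = 111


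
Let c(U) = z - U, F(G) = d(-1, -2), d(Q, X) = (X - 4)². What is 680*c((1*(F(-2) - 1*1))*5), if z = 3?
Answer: -116960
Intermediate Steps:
d(Q, X) = (-4 + X)²
F(G) = 36 (F(G) = (-4 - 2)² = (-6)² = 36)
c(U) = 3 - U
680*c((1*(F(-2) - 1*1))*5) = 680*(3 - 1*(36 - 1*1)*5) = 680*(3 - 1*(36 - 1)*5) = 680*(3 - 1*35*5) = 680*(3 - 35*5) = 680*(3 - 1*175) = 680*(3 - 175) = 680*(-172) = -116960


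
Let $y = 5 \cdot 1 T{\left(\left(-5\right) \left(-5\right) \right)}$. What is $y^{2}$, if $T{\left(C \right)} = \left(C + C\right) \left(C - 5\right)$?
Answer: $25000000$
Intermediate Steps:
$T{\left(C \right)} = 2 C \left(-5 + C\right)$
$y = 5000$ ($y = 5 \cdot 1 \cdot 2 \left(\left(-5\right) \left(-5\right)\right) \left(-5 - -25\right) = 5 \cdot 2 \cdot 25 \left(-5 + 25\right) = 5 \cdot 2 \cdot 25 \cdot 20 = 5 \cdot 1000 = 5000$)
$y^{2} = 5000^{2} = 25000000$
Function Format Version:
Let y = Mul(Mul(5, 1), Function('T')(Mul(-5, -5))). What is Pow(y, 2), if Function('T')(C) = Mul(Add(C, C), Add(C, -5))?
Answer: 25000000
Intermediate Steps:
Function('T')(C) = Mul(2, C, Add(-5, C)) (Function('T')(C) = Mul(Mul(2, C), Add(-5, C)) = Mul(2, C, Add(-5, C)))
y = 5000 (y = Mul(Mul(5, 1), Mul(2, Mul(-5, -5), Add(-5, Mul(-5, -5)))) = Mul(5, Mul(2, 25, Add(-5, 25))) = Mul(5, Mul(2, 25, 20)) = Mul(5, 1000) = 5000)
Pow(y, 2) = Pow(5000, 2) = 25000000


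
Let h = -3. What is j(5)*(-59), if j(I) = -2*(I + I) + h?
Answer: 1357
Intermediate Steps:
j(I) = -3 - 4*I (j(I) = -2*(I + I) - 3 = -4*I - 3 = -3 - 4*I)
j(5)*(-59) = (-3 - 4*5)*(-59) = (-3 - 20)*(-59) = -23*(-59) = 1357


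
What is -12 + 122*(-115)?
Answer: -14042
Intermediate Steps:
-12 + 122*(-115) = -12 - 14030 = -14042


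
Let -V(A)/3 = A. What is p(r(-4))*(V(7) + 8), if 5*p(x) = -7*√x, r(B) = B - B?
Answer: 0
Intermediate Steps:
V(A) = -3*A
r(B) = 0
p(x) = -7*√x/5 (p(x) = (-7*√x)/5 = -7*√x/5)
p(r(-4))*(V(7) + 8) = (-7*√0/5)*(-3*7 + 8) = (-7/5*0)*(-21 + 8) = 0*(-13) = 0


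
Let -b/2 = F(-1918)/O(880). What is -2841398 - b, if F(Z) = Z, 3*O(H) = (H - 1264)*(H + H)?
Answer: -160027534401/56320 ≈ -2.8414e+6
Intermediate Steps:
O(H) = 2*H*(-1264 + H)/3 (O(H) = ((H - 1264)*(H + H))/3 = ((-1264 + H)*(2*H))/3 = (2*H*(-1264 + H))/3 = 2*H*(-1264 + H)/3)
b = -959/56320 (b = -(-3836)/((⅔)*880*(-1264 + 880)) = -(-3836)/((⅔)*880*(-384)) = -(-3836)/(-225280) = -(-3836)*(-1)/225280 = -2*959/112640 = -959/56320 ≈ -0.017028)
-2841398 - b = -2841398 - 1*(-959/56320) = -2841398 + 959/56320 = -160027534401/56320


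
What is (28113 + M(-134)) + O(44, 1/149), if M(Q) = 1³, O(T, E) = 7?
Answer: 28121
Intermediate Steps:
M(Q) = 1
(28113 + M(-134)) + O(44, 1/149) = (28113 + 1) + 7 = 28114 + 7 = 28121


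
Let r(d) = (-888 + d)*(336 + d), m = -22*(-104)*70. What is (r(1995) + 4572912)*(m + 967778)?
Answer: 8068511605602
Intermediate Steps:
m = 160160 (m = 2288*70 = 160160)
(r(1995) + 4572912)*(m + 967778) = ((-298368 + 1995² - 552*1995) + 4572912)*(160160 + 967778) = ((-298368 + 3980025 - 1101240) + 4572912)*1127938 = (2580417 + 4572912)*1127938 = 7153329*1127938 = 8068511605602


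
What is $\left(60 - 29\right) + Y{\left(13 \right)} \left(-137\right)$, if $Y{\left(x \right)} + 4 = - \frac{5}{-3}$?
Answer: $\frac{1052}{3} \approx 350.67$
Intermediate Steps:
$Y{\left(x \right)} = - \frac{7}{3}$ ($Y{\left(x \right)} = -4 - \frac{5}{-3} = -4 - - \frac{5}{3} = -4 + \frac{5}{3} = - \frac{7}{3}$)
$\left(60 - 29\right) + Y{\left(13 \right)} \left(-137\right) = \left(60 - 29\right) - - \frac{959}{3} = \left(60 - 29\right) + \frac{959}{3} = 31 + \frac{959}{3} = \frac{1052}{3}$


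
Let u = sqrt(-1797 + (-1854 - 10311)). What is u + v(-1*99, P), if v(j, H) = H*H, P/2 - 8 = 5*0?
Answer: 256 + I*sqrt(13962) ≈ 256.0 + 118.16*I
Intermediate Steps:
P = 16 (P = 16 + 2*(5*0) = 16 + 2*0 = 16 + 0 = 16)
v(j, H) = H**2
u = I*sqrt(13962) (u = sqrt(-1797 - 12165) = sqrt(-13962) = I*sqrt(13962) ≈ 118.16*I)
u + v(-1*99, P) = I*sqrt(13962) + 16**2 = I*sqrt(13962) + 256 = 256 + I*sqrt(13962)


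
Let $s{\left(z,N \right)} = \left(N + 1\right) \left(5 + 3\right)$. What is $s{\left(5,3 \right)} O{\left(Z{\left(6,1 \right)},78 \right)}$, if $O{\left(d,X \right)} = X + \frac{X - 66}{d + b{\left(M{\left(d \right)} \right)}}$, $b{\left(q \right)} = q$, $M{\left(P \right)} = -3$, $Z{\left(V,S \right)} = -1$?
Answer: $2400$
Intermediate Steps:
$s{\left(z,N \right)} = 8 + 8 N$ ($s{\left(z,N \right)} = \left(1 + N\right) 8 = 8 + 8 N$)
$O{\left(d,X \right)} = X + \frac{-66 + X}{-3 + d}$ ($O{\left(d,X \right)} = X + \frac{X - 66}{d - 3} = X + \frac{-66 + X}{-3 + d}$)
$s{\left(5,3 \right)} O{\left(Z{\left(6,1 \right)},78 \right)} = \left(8 + 8 \cdot 3\right) \frac{-66 - 156 + 78 \left(-1\right)}{-3 - 1} = \left(8 + 24\right) \frac{-66 - 156 - 78}{-4} = 32 \left(\left(- \frac{1}{4}\right) \left(-300\right)\right) = 32 \cdot 75 = 2400$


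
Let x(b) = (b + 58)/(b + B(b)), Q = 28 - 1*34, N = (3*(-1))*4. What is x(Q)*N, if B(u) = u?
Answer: 52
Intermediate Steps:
N = -12 (N = -3*4 = -12)
Q = -6 (Q = 28 - 34 = -6)
x(b) = (58 + b)/(2*b) (x(b) = (b + 58)/(b + b) = (58 + b)/((2*b)) = (58 + b)*(1/(2*b)) = (58 + b)/(2*b))
x(Q)*N = ((1/2)*(58 - 6)/(-6))*(-12) = ((1/2)*(-1/6)*52)*(-12) = -13/3*(-12) = 52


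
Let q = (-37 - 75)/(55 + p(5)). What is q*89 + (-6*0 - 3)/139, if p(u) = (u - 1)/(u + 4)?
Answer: -12471465/69361 ≈ -179.81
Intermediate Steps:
p(u) = (-1 + u)/(4 + u)
q = -1008/499 (q = (-37 - 75)/(55 + (-1 + 5)/(4 + 5)) = -112/(55 + 4/9) = -112/499/9 = -112*9/499 = -1008/499 ≈ -2.0200)
q*89 + (-6*0 - 3)/139 = -1008/499*89 + (-6*0 - 3)/139 = -89712/499 + (0 - 3)*(1/139) = -89712/499 - 3*1/139 = -89712/499 - 3/139 = -12471465/69361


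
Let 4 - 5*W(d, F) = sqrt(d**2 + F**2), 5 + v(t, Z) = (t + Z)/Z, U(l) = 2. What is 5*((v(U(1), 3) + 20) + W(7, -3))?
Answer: 262/3 - sqrt(58) ≈ 79.718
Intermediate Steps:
v(t, Z) = -5 + (Z + t)/Z (v(t, Z) = -5 + (t + Z)/Z = -5 + (Z + t)/Z)
W(d, F) = 4/5 - sqrt(F**2 + d**2)/5 (W(d, F) = 4/5 - sqrt(d**2 + F**2)/5 = 4/5 - sqrt(F**2 + d**2)/5)
5*((v(U(1), 3) + 20) + W(7, -3)) = 5*(((-4 + 2/3) + 20) + (4/5 - sqrt((-3)**2 + 7**2)/5)) = 5*(((-4 + 2*(1/3)) + 20) + (4/5 - sqrt(9 + 49)/5)) = 5*(((-4 + 2/3) + 20) + (4/5 - sqrt(58)/5)) = 5*((-10/3 + 20) + (4/5 - sqrt(58)/5)) = 5*(50/3 + (4/5 - sqrt(58)/5)) = 5*(262/15 - sqrt(58)/5) = 262/3 - sqrt(58)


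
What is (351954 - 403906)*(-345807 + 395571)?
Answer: -2585339328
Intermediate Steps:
(351954 - 403906)*(-345807 + 395571) = -51952*49764 = -2585339328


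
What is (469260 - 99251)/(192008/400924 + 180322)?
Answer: 37086372079/18073902384 ≈ 2.0519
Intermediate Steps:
(469260 - 99251)/(192008/400924 + 180322) = 370009/(192008*(1/400924) + 180322) = 370009/(48002/100231 + 180322) = 370009/(18073902384/100231) = 370009*(100231/18073902384) = 37086372079/18073902384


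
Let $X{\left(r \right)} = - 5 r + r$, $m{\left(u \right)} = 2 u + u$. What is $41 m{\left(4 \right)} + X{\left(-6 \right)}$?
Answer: $516$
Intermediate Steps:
$m{\left(u \right)} = 3 u$
$X{\left(r \right)} = - 4 r$
$41 m{\left(4 \right)} + X{\left(-6 \right)} = 41 \cdot 3 \cdot 4 - -24 = 41 \cdot 12 + 24 = 492 + 24 = 516$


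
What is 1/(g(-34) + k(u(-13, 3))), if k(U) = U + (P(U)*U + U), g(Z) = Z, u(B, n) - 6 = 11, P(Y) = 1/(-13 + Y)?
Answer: 4/17 ≈ 0.23529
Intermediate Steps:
u(B, n) = 17 (u(B, n) = 6 + 11 = 17)
k(U) = 2*U + U/(-13 + U) (k(U) = U + (U/(-13 + U) + U) = U + (U + U/(-13 + U)) = 2*U + U/(-13 + U))
1/(g(-34) + k(u(-13, 3))) = 1/(-34 + 17*(-25 + 2*17)/(-13 + 17)) = 1/(-34 + 17*(-25 + 34)/4) = 1/(-34 + 17*(¼)*9) = 1/(-34 + 153/4) = 1/(17/4) = 4/17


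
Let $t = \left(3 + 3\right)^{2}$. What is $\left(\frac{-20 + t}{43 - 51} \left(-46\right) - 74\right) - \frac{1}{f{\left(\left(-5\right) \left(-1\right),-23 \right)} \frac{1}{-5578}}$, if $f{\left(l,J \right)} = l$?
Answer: $\frac{5668}{5} \approx 1133.6$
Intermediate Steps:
$t = 36$ ($t = 6^{2} = 36$)
$\left(\frac{-20 + t}{43 - 51} \left(-46\right) - 74\right) - \frac{1}{f{\left(\left(-5\right) \left(-1\right),-23 \right)} \frac{1}{-5578}} = \left(\frac{-20 + 36}{43 - 51} \left(-46\right) - 74\right) - \frac{1}{\left(-5\right) \left(-1\right) \frac{1}{-5578}} = \left(\frac{16}{-8} \left(-46\right) - 74\right) - \frac{1}{5 \left(- \frac{1}{5578}\right)} = \left(16 \left(- \frac{1}{8}\right) \left(-46\right) - 74\right) - \frac{1}{- \frac{5}{5578}} = \left(\left(-2\right) \left(-46\right) - 74\right) - - \frac{5578}{5} = \left(92 - 74\right) + \frac{5578}{5} = 18 + \frac{5578}{5} = \frac{5668}{5}$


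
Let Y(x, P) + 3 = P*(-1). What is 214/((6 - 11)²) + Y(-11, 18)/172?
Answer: 36283/4300 ≈ 8.4379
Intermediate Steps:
Y(x, P) = -3 - P (Y(x, P) = -3 + P*(-1) = -3 - P)
214/((6 - 11)²) + Y(-11, 18)/172 = 214/((6 - 11)²) + (-3 - 1*18)/172 = 214/((-5)²) + (-3 - 18)*(1/172) = 214/25 - 21*1/172 = 214*(1/25) - 21/172 = 214/25 - 21/172 = 36283/4300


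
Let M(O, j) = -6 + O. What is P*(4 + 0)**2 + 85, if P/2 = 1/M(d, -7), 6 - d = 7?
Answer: 563/7 ≈ 80.429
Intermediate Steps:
d = -1 (d = 6 - 1*7 = 6 - 7 = -1)
P = -2/7 (P = 2/(-6 - 1) = 2/(-7) = 2*(-1/7) = -2/7 ≈ -0.28571)
P*(4 + 0)**2 + 85 = -2*(4 + 0)**2/7 + 85 = -2/7*4**2 + 85 = -2/7*16 + 85 = -32/7 + 85 = 563/7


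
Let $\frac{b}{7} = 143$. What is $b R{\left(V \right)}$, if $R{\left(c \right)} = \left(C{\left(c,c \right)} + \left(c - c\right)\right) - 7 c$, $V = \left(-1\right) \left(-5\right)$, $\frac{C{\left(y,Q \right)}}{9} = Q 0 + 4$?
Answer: $1001$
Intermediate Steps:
$b = 1001$ ($b = 7 \cdot 143 = 1001$)
$C{\left(y,Q \right)} = 36$ ($C{\left(y,Q \right)} = 9 \left(Q 0 + 4\right) = 9 \left(0 + 4\right) = 9 \cdot 4 = 36$)
$V = 5$
$R{\left(c \right)} = 36 - 7 c$ ($R{\left(c \right)} = \left(36 + \left(c - c\right)\right) - 7 c = \left(36 + 0\right) - 7 c = 36 - 7 c$)
$b R{\left(V \right)} = 1001 \left(36 - 35\right) = 1001 \cdot 1 = 1001$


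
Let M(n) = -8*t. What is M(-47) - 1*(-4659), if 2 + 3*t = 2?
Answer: 4659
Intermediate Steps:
t = 0 (t = -⅔ + (⅓)*2 = -⅔ + ⅔ = 0)
M(n) = 0 (M(n) = -8*0 = 0)
M(-47) - 1*(-4659) = 0 - 1*(-4659) = 0 + 4659 = 4659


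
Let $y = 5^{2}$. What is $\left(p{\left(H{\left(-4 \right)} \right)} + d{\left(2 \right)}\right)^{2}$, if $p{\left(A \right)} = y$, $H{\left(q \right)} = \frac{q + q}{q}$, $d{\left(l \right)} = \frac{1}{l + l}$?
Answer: $\frac{10201}{16} \approx 637.56$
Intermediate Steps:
$d{\left(l \right)} = \frac{1}{2 l}$
$H{\left(q \right)} = 2$ ($H{\left(q \right)} = \frac{2 q}{q} = 2$)
$y = 25$
$p{\left(A \right)} = 25$
$\left(p{\left(H{\left(-4 \right)} \right)} + d{\left(2 \right)}\right)^{2} = \left(25 + \frac{1}{2 \cdot 2}\right)^{2} = \left(25 + \frac{1}{2} \cdot \frac{1}{2}\right)^{2} = \left(25 + \frac{1}{4}\right)^{2} = \left(\frac{101}{4}\right)^{2} = \frac{10201}{16}$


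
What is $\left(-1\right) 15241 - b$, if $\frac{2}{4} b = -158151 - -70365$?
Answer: $160331$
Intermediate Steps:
$b = -175572$ ($b = 2 \left(-158151 - -70365\right) = 2 \left(-158151 + 70365\right) = 2 \left(-87786\right) = -175572$)
$\left(-1\right) 15241 - b = \left(-1\right) 15241 - -175572 = -15241 + 175572 = 160331$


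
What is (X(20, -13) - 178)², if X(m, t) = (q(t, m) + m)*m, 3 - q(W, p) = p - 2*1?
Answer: 6084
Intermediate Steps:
q(W, p) = 5 - p (q(W, p) = 3 - (p - 2*1) = 3 - (p - 2) = 3 - (-2 + p) = 3 + (2 - p) = 5 - p)
X(m, t) = 5*m (X(m, t) = ((5 - m) + m)*m = 5*m)
(X(20, -13) - 178)² = (5*20 - 178)² = (100 - 178)² = (-78)² = 6084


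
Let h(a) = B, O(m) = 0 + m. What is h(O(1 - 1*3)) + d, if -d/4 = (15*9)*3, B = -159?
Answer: -1779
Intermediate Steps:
O(m) = m
h(a) = -159
d = -1620 (d = -4*15*9*3 = -540*3 = -4*405 = -1620)
h(O(1 - 1*3)) + d = -159 - 1620 = -1779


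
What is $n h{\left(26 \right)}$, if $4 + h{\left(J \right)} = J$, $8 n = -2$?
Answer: $- \frac{11}{2} \approx -5.5$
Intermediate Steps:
$n = - \frac{1}{4}$ ($n = \frac{1}{8} \left(-2\right) = - \frac{1}{4} \approx -0.25$)
$h{\left(J \right)} = -4 + J$
$n h{\left(26 \right)} = - \frac{-4 + 26}{4} = \left(- \frac{1}{4}\right) 22 = - \frac{11}{2}$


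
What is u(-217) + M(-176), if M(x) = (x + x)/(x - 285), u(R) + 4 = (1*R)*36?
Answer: -3602824/461 ≈ -7815.2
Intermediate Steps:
u(R) = -4 + 36*R (u(R) = -4 + (1*R)*36 = -4 + R*36 = -4 + 36*R)
M(x) = 2*x/(-285 + x) (M(x) = (2*x)/(-285 + x) = 2*x/(-285 + x))
u(-217) + M(-176) = (-4 + 36*(-217)) + 2*(-176)/(-285 - 176) = (-4 - 7812) + 2*(-176)/(-461) = -7816 + 2*(-176)*(-1/461) = -7816 + 352/461 = -3602824/461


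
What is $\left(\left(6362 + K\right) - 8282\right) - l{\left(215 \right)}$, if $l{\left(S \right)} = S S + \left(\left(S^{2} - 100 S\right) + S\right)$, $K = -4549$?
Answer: $-77634$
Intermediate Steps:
$l{\left(S \right)} = - 99 S + 2 S^{2}$ ($l{\left(S \right)} = S^{2} + \left(S^{2} - 99 S\right) = - 99 S + 2 S^{2}$)
$\left(\left(6362 + K\right) - 8282\right) - l{\left(215 \right)} = \left(\left(6362 - 4549\right) - 8282\right) - 215 \left(-99 + 2 \cdot 215\right) = \left(1813 - 8282\right) - 215 \left(-99 + 430\right) = -6469 - 215 \cdot 331 = -6469 - 71165 = -77634$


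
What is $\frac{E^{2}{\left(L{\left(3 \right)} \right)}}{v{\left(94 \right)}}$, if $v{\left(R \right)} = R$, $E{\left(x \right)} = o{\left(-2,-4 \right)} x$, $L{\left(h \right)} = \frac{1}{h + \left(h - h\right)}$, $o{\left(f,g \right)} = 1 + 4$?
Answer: $\frac{25}{846} \approx 0.029551$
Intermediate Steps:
$o{\left(f,g \right)} = 5$
$L{\left(h \right)} = \frac{1}{h}$ ($L{\left(h \right)} = \frac{1}{h + 0} = \frac{1}{h}$)
$E{\left(x \right)} = 5 x$
$\frac{E^{2}{\left(L{\left(3 \right)} \right)}}{v{\left(94 \right)}} = \frac{\left(\frac{5}{3}\right)^{2}}{94} = \left(5 \cdot \frac{1}{3}\right)^{2} \cdot \frac{1}{94} = \left(\frac{5}{3}\right)^{2} \cdot \frac{1}{94} = \frac{25}{9} \cdot \frac{1}{94} = \frac{25}{846}$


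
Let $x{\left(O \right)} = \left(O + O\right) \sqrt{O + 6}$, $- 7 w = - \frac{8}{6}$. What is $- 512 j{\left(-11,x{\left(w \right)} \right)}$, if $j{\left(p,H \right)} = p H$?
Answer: $\frac{45056 \sqrt{2730}}{441} \approx 5338.2$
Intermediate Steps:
$w = \frac{4}{21}$ ($w = - \frac{\left(-8\right) \frac{1}{6}}{7} = \left(- \frac{1}{7}\right) \left(- \frac{4}{3}\right) = \frac{4}{21} \approx 0.19048$)
$x{\left(O \right)} = 2 O \sqrt{6 + O}$
$j{\left(p,H \right)} = H p$
$- 512 j{\left(-11,x{\left(w \right)} \right)} = - 512 \cdot 2 \cdot \frac{4}{21} \sqrt{6 + \frac{4}{21}} \left(-11\right) = - 512 \cdot 2 \cdot \frac{4}{21} \sqrt{\frac{130}{21}} \left(-11\right) = - 512 \cdot 2 \cdot \frac{4}{21} \frac{\sqrt{2730}}{21} \left(-11\right) = - 512 \frac{8 \sqrt{2730}}{441} \left(-11\right) = - 512 \left(- \frac{88 \sqrt{2730}}{441}\right) = \frac{45056 \sqrt{2730}}{441}$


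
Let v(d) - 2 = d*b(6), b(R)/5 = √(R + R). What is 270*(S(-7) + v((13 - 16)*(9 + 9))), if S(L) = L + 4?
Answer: -270 - 145800*√3 ≈ -2.5280e+5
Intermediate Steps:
S(L) = 4 + L
b(R) = 5*√2*√R (b(R) = 5*√(R + R) = 5*√(2*R) = 5*(√2*√R) = 5*√2*√R)
v(d) = 2 + 10*d*√3 (v(d) = 2 + d*(5*√2*√6) = 2 + d*(10*√3) = 2 + 10*d*√3)
270*(S(-7) + v((13 - 16)*(9 + 9))) = 270*((4 - 7) + (2 + 10*((13 - 16)*(9 + 9))*√3)) = 270*(-3 + (2 + 10*(-3*18)*√3)) = 270*(-3 + (2 + 10*(-54)*√3)) = 270*(-3 + (2 - 540*√3)) = 270*(-1 - 540*√3) = -270 - 145800*√3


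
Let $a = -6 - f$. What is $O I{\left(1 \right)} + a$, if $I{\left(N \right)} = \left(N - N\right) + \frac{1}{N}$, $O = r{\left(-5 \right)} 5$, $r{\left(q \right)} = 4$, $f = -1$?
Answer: $15$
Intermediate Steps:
$O = 20$ ($O = 4 \cdot 5 = 20$)
$I{\left(N \right)} = \frac{1}{N}$ ($I{\left(N \right)} = 0 + \frac{1}{N} = \frac{1}{N}$)
$a = -5$ ($a = -6 - -1 = -6 + 1 = -5$)
$O I{\left(1 \right)} + a = \frac{20}{1} - 5 = 20 \cdot 1 - 5 = 20 - 5 = 15$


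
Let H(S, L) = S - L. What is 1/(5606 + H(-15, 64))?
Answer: 1/5527 ≈ 0.00018093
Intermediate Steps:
1/(5606 + H(-15, 64)) = 1/(5606 + (-15 - 1*64)) = 1/(5606 + (-15 - 64)) = 1/(5606 - 79) = 1/5527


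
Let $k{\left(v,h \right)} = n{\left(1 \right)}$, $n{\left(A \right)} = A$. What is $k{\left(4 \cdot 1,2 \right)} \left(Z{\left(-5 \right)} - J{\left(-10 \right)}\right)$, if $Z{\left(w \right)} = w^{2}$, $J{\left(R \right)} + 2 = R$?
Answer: $37$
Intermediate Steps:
$J{\left(R \right)} = -2 + R$
$k{\left(v,h \right)} = 1$
$k{\left(4 \cdot 1,2 \right)} \left(Z{\left(-5 \right)} - J{\left(-10 \right)}\right) = 1 \left(\left(-5\right)^{2} - \left(-2 - 10\right)\right) = 1 \left(25 - -12\right) = 1 \left(25 + 12\right) = 1 \cdot 37 = 37$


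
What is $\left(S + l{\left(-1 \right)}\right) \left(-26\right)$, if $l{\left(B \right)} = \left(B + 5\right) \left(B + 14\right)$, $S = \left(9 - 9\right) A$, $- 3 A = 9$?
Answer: $-1352$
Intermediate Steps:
$A = -3$ ($A = \left(- \frac{1}{3}\right) 9 = -3$)
$S = 0$ ($S = \left(9 - 9\right) \left(-3\right) = 0 \left(-3\right) = 0$)
$l{\left(B \right)} = \left(5 + B\right) \left(14 + B\right)$
$\left(S + l{\left(-1 \right)}\right) \left(-26\right) = \left(0 + \left(70 + \left(-1\right)^{2} + 19 \left(-1\right)\right)\right) \left(-26\right) = \left(0 + \left(70 + 1 - 19\right)\right) \left(-26\right) = \left(0 + 52\right) \left(-26\right) = 52 \left(-26\right) = -1352$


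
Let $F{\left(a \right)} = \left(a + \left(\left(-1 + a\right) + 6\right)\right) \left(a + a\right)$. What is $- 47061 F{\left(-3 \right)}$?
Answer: $-282366$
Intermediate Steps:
$F{\left(a \right)} = 2 a \left(5 + 2 a\right)$ ($F{\left(a \right)} = \left(a + \left(5 + a\right)\right) 2 a = \left(5 + 2 a\right) 2 a = 2 a \left(5 + 2 a\right)$)
$- 47061 F{\left(-3 \right)} = - 47061 \cdot 2 \left(-3\right) \left(5 + 2 \left(-3\right)\right) = - 47061 \cdot 2 \left(-3\right) \left(5 - 6\right) = - 47061 \cdot 2 \left(-3\right) \left(-1\right) = \left(-47061\right) 6 = -282366$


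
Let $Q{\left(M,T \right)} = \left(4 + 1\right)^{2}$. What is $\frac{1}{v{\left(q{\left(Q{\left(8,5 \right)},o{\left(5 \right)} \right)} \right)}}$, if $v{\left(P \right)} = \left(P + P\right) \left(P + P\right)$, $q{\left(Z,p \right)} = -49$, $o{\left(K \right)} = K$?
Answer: $\frac{1}{9604} \approx 0.00010412$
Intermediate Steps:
$Q{\left(M,T \right)} = 25$ ($Q{\left(M,T \right)} = 5^{2} = 25$)
$v{\left(P \right)} = 4 P^{2}$ ($v{\left(P \right)} = 2 P 2 P = 4 P^{2}$)
$\frac{1}{v{\left(q{\left(Q{\left(8,5 \right)},o{\left(5 \right)} \right)} \right)}} = \frac{1}{4 \left(-49\right)^{2}} = \frac{1}{4 \cdot 2401} = \frac{1}{9604}$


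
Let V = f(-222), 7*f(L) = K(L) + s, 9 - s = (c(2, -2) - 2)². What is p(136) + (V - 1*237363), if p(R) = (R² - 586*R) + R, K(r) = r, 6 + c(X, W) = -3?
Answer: -2089323/7 ≈ -2.9847e+5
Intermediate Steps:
c(X, W) = -9 (c(X, W) = -6 - 3 = -9)
p(R) = R² - 585*R
s = -112 (s = 9 - (-9 - 2)² = 9 - 1*(-11)² = 9 - 1*121 = 9 - 121 = -112)
f(L) = -16 + L/7 (f(L) = (L - 112)/7 = (-112 + L)/7 = -16 + L/7)
V = -334/7 (V = -16 + (⅐)*(-222) = -16 - 222/7 = -334/7 ≈ -47.714)
p(136) + (V - 1*237363) = 136*(-585 + 136) + (-334/7 - 1*237363) = 136*(-449) + (-334/7 - 237363) = -61064 - 1661875/7 = -2089323/7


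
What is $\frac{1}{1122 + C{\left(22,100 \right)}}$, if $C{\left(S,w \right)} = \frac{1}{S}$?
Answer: $\frac{22}{24685} \approx 0.00089123$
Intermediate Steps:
$\frac{1}{1122 + C{\left(22,100 \right)}} = \frac{1}{1122 + \frac{1}{22}} = \frac{1}{\frac{24685}{22}} = \frac{22}{24685}$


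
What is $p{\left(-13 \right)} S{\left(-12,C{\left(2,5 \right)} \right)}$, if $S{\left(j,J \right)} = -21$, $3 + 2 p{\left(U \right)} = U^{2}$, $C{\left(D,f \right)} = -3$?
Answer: $-1743$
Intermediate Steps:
$p{\left(U \right)} = - \frac{3}{2} + \frac{U^{2}}{2}$
$p{\left(-13 \right)} S{\left(-12,C{\left(2,5 \right)} \right)} = \left(- \frac{3}{2} + \frac{\left(-13\right)^{2}}{2}\right) \left(-21\right) = \left(- \frac{3}{2} + \frac{1}{2} \cdot 169\right) \left(-21\right) = \left(- \frac{3}{2} + \frac{169}{2}\right) \left(-21\right) = 83 \left(-21\right) = -1743$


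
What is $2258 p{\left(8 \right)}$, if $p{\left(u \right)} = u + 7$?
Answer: $33870$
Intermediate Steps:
$p{\left(u \right)} = 7 + u$
$2258 p{\left(8 \right)} = 2258 \left(7 + 8\right) = 2258 \cdot 15 = 33870$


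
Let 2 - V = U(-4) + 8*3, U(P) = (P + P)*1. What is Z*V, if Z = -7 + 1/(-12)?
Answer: 595/6 ≈ 99.167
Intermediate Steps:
U(P) = 2*P (U(P) = (2*P)*1 = 2*P)
V = -14 (V = 2 - (2*(-4) + 8*3) = 2 - (-8 + 24) = 2 - 1*16 = 2 - 16 = -14)
Z = -85/12 (Z = -7 + 1*(-1/12) = -7 - 1/12 = -85/12 ≈ -7.0833)
Z*V = -85/12*(-14) = 595/6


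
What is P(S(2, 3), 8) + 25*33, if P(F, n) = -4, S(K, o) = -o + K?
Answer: 821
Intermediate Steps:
S(K, o) = K - o
P(S(2, 3), 8) + 25*33 = -4 + 25*33 = -4 + 825 = 821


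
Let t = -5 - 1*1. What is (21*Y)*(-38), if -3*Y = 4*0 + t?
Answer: -1596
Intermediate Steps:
t = -6 (t = -5 - 1 = -6)
Y = 2 (Y = -(4*0 - 6)/3 = -(0 - 6)/3 = -⅓*(-6) = 2)
(21*Y)*(-38) = (21*2)*(-38) = 42*(-38) = -1596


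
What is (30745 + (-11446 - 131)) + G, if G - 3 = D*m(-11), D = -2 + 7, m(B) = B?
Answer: 19116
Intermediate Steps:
D = 5
G = -52 (G = 3 + 5*(-11) = 3 - 55 = -52)
(30745 + (-11446 - 131)) + G = (30745 + (-11446 - 131)) - 52 = (30745 - 11577) - 52 = 19168 - 52 = 19116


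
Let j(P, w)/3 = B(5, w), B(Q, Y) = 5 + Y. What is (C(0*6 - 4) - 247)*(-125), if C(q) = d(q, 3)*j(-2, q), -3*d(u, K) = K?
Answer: 31250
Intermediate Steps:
j(P, w) = 15 + 3*w (j(P, w) = 3*(5 + w) = 15 + 3*w)
d(u, K) = -K/3
C(q) = -15 - 3*q (C(q) = (-1/3*3)*(15 + 3*q) = -(15 + 3*q) = -15 - 3*q)
(C(0*6 - 4) - 247)*(-125) = ((-15 - 3*(0*6 - 4)) - 247)*(-125) = ((-15 - 3*(0 - 4)) - 247)*(-125) = ((-15 - 3*(-4)) - 247)*(-125) = ((-15 + 12) - 247)*(-125) = (-3 - 247)*(-125) = -250*(-125) = 31250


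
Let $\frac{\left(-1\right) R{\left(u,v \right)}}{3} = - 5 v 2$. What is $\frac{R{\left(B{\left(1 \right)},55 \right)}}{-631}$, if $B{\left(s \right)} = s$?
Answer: $- \frac{1650}{631} \approx -2.6149$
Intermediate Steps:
$R{\left(u,v \right)} = 30 v$ ($R{\left(u,v \right)} = - 3 - 5 v 2 = - 3 \left(- 10 v\right) = 30 v$)
$\frac{R{\left(B{\left(1 \right)},55 \right)}}{-631} = \frac{30 \cdot 55}{-631} = 1650 \left(- \frac{1}{631}\right) = - \frac{1650}{631}$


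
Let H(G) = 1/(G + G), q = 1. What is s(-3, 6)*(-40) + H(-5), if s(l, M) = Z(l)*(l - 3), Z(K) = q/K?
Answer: -801/10 ≈ -80.100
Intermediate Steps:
H(G) = 1/(2*G)
Z(K) = 1/K
s(l, M) = (-3 + l)/l (s(l, M) = (l - 3)/l = (-3 + l)/l)
s(-3, 6)*(-40) + H(-5) = ((-3 - 3)/(-3))*(-40) + (1/2)/(-5) = -1/3*(-6)*(-40) + (1/2)*(-1/5) = 2*(-40) - 1/10 = -80 - 1/10 = -801/10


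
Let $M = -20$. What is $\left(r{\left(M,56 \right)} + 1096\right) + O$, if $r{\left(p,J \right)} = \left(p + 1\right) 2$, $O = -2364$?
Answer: $-1306$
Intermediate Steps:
$r{\left(p,J \right)} = 2 + 2 p$ ($r{\left(p,J \right)} = \left(1 + p\right) 2 = 2 + 2 p$)
$\left(r{\left(M,56 \right)} + 1096\right) + O = \left(\left(2 + 2 \left(-20\right)\right) + 1096\right) - 2364 = \left(\left(2 - 40\right) + 1096\right) - 2364 = \left(-38 + 1096\right) - 2364 = 1058 - 2364 = -1306$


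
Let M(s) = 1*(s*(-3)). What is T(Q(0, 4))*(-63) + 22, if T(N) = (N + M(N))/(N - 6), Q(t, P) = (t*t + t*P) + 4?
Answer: -230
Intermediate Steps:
M(s) = -3*s (M(s) = 1*(-3*s) = -3*s)
Q(t, P) = 4 + t**2 + P*t (Q(t, P) = (t**2 + P*t) + 4 = 4 + t**2 + P*t)
T(N) = -2*N/(-6 + N) (T(N) = (N - 3*N)/(N - 6) = (-2*N)/(-6 + N) = -2*N/(-6 + N))
T(Q(0, 4))*(-63) + 22 = -2*(4 + 0**2 + 4*0)/(-6 + (4 + 0**2 + 4*0))*(-63) + 22 = -2*(4 + 0 + 0)/(-6 + (4 + 0 + 0))*(-63) + 22 = -2*4/(-6 + 4)*(-63) + 22 = -2*4/(-2)*(-63) + 22 = -2*4*(-1/2)*(-63) + 22 = 4*(-63) + 22 = -252 + 22 = -230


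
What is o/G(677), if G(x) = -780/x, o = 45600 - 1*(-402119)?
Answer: -303105763/780 ≈ -3.8860e+5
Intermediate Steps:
o = 447719 (o = 45600 + 402119 = 447719)
o/G(677) = 447719/((-780/677)) = 447719/((-780*1/677)) = 447719/(-780/677) = 447719*(-677/780) = -303105763/780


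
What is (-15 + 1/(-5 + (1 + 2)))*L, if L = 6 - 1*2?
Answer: -62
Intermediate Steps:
L = 4 (L = 6 - 2 = 4)
(-15 + 1/(-5 + (1 + 2)))*L = (-15 + 1/(-5 + (1 + 2)))*4 = (-15 + 1/(-5 + 3))*4 = (-15 + 1/(-2))*4 = (-15 - ½)*4 = -31/2*4 = -62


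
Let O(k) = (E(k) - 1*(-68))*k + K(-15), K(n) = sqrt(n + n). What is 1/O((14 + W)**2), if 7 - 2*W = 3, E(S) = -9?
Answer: 7552/114065423 - I*sqrt(30)/228130846 ≈ 6.6208e-5 - 2.4009e-8*I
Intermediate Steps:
W = 2 (W = 7/2 - 1/2*3 = 7/2 - 3/2 = 2)
K(n) = sqrt(2)*sqrt(n) (K(n) = sqrt(2*n) = sqrt(2)*sqrt(n))
O(k) = 59*k + I*sqrt(30) (O(k) = (-9 - 1*(-68))*k + sqrt(2)*sqrt(-15) = (-9 + 68)*k + sqrt(2)*(I*sqrt(15)) = 59*k + I*sqrt(30))
1/O((14 + W)**2) = 1/(59*(14 + 2)**2 + I*sqrt(30)) = 1/(59*16**2 + I*sqrt(30)) = 1/(59*256 + I*sqrt(30)) = 1/(15104 + I*sqrt(30))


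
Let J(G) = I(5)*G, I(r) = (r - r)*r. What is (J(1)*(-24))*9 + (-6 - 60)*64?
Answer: -4224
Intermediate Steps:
I(r) = 0 (I(r) = 0*r = 0)
J(G) = 0 (J(G) = 0*G = 0)
(J(1)*(-24))*9 + (-6 - 60)*64 = (0*(-24))*9 + (-6 - 60)*64 = 0*9 - 66*64 = 0 - 4224 = -4224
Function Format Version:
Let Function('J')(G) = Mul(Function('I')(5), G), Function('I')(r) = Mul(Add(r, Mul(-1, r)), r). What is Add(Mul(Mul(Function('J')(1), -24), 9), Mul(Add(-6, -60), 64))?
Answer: -4224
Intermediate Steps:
Function('I')(r) = 0 (Function('I')(r) = Mul(0, r) = 0)
Function('J')(G) = 0 (Function('J')(G) = Mul(0, G) = 0)
Add(Mul(Mul(Function('J')(1), -24), 9), Mul(Add(-6, -60), 64)) = Add(Mul(Mul(0, -24), 9), Mul(Add(-6, -60), 64)) = Add(Mul(0, 9), Mul(-66, 64)) = Add(0, -4224) = -4224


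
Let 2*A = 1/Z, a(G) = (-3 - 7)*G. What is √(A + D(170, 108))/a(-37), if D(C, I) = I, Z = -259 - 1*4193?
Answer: √2140590606/1647240 ≈ 0.028087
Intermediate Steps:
a(G) = -10*G
Z = -4452 (Z = -259 - 4193 = -4452)
A = -1/8904 (A = (½)/(-4452) = (½)*(-1/4452) = -1/8904 ≈ -0.00011231)
√(A + D(170, 108))/a(-37) = √(-1/8904 + 108)/((-10*(-37))) = √(961631/8904)/370 = (√2140590606/4452)*(1/370) = √2140590606/1647240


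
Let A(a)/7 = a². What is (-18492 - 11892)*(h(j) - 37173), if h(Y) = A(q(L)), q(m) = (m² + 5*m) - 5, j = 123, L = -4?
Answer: 1112236704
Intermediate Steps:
q(m) = -5 + m² + 5*m
A(a) = 7*a²
h(Y) = 567 (h(Y) = 7*(-5 + (-4)² + 5*(-4))² = 7*(-5 + 16 - 20)² = 7*(-9)² = 7*81 = 567)
(-18492 - 11892)*(h(j) - 37173) = (-18492 - 11892)*(567 - 37173) = -30384*(-36606) = 1112236704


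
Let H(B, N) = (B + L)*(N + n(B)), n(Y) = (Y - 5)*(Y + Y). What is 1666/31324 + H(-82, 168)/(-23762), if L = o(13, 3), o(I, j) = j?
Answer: 8940713837/186080222 ≈ 48.048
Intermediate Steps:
n(Y) = 2*Y*(-5 + Y) (n(Y) = (-5 + Y)*(2*Y) = 2*Y*(-5 + Y))
L = 3
H(B, N) = (3 + B)*(N + 2*B*(-5 + B)) (H(B, N) = (B + 3)*(N + 2*B*(-5 + B)) = (3 + B)*(N + 2*B*(-5 + B)))
1666/31324 + H(-82, 168)/(-23762) = 1666/31324 + (-30*(-82) - 4*(-82)² + 2*(-82)³ + 3*168 - 82*168)/(-23762) = 1666*(1/31324) + (2460 - 4*6724 + 2*(-551368) + 504 - 13776)*(-1/23762) = 833/15662 + (2460 - 26896 - 1102736 + 504 - 13776)*(-1/23762) = 833/15662 - 1140444*(-1/23762) = 833/15662 + 570222/11881 = 8940713837/186080222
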